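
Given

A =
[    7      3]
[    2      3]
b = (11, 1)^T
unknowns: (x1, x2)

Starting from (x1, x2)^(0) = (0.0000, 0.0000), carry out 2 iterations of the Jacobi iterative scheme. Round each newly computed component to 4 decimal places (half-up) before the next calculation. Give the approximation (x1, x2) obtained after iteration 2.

(1.4286, -0.7143)

Iteration 1:
  x1 = (11 - (3)·0.0000) / (7) = 1.5714
  x2 = (1 - (2)·0.0000) / (3) = 0.3333
Iteration 2:
  x1 = (11 - (3)·0.3333) / (7) = 1.4286
  x2 = (1 - (2)·1.5714) / (3) = -0.7143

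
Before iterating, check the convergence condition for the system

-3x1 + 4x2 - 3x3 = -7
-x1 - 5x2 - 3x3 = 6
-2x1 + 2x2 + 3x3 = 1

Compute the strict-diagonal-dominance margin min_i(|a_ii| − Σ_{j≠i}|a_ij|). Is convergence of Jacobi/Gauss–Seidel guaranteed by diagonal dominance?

-4

row 1: |-3| − (4+3) = -4
row 2: |-5| − (1+3) = 1
row 3: |3| − (2+2) = -1
minimum over rows = -4 → not strictly diagonally dominant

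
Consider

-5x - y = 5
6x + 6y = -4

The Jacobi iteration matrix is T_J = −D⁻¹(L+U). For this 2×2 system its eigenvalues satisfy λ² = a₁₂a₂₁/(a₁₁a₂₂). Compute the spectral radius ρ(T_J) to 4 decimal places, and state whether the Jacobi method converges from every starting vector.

a₁₂a₂₁/(a₁₁a₂₂) = (-1)·(6) / ((-5)·(6)) = 0.200000
ρ = √|0.200000| = √0.200000 = 0.4472
ρ < 1, so Jacobi converges

0.4472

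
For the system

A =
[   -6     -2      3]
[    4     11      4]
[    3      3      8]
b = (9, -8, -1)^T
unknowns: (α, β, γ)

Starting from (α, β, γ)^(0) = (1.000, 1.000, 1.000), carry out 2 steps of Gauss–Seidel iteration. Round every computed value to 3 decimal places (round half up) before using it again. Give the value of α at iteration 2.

Iteration 1:
  α = (9 - (-2)·1.000 - (3)·1.000) / (-6) = -1.333
  β = (-8 - (4)·-1.333 - (4)·1.000) / (11) = -0.606
  γ = (-1 - (3)·-1.333 - (3)·-0.606) / (8) = 0.602
Iteration 2:
  α = (9 - (-2)·-0.606 - (3)·0.602) / (-6) = -0.997
  β = (-8 - (4)·-0.997 - (4)·0.602) / (11) = -0.584
  γ = (-1 - (3)·-0.997 - (3)·-0.584) / (8) = 0.468

-0.997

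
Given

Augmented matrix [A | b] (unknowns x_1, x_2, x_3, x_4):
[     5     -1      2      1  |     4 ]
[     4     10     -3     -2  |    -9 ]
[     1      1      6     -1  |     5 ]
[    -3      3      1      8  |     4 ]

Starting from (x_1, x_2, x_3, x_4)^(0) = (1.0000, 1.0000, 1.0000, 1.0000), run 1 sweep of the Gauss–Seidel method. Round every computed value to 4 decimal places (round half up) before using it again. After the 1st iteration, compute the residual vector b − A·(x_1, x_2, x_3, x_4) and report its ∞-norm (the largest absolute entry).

1.3451

Iteration 1:
  x_1 = (4 - (-1)·1.0000 - (2)·1.0000 - (1)·1.0000) / (5) = 0.4000
  x_2 = (-9 - (4)·0.4000 - (-3)·1.0000 - (-2)·1.0000) / (10) = -0.5600
  x_3 = (5 - (1)·0.4000 - (1)·-0.5600 - (-1)·1.0000) / (6) = 1.0267
  x_4 = (4 - (-3)·0.4000 - (3)·-0.5600 - (1)·1.0267) / (8) = 0.7317
Residual b − A·x = (-1.3451, -0.4565, -0.2685, -0.0003); ∞-norm = 1.3451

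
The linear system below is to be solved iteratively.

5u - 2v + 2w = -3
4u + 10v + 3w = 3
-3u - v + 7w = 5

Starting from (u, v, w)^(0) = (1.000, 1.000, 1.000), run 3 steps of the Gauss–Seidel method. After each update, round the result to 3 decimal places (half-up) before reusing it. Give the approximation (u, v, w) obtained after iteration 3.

Iteration 1:
  u = (-3 - (-2)·1.000 - (2)·1.000) / (5) = -0.600
  v = (3 - (4)·-0.600 - (3)·1.000) / (10) = 0.240
  w = (5 - (-3)·-0.600 - (-1)·0.240) / (7) = 0.491
Iteration 2:
  u = (-3 - (-2)·0.240 - (2)·0.491) / (5) = -0.700
  v = (3 - (4)·-0.700 - (3)·0.491) / (10) = 0.433
  w = (5 - (-3)·-0.700 - (-1)·0.433) / (7) = 0.476
Iteration 3:
  u = (-3 - (-2)·0.433 - (2)·0.476) / (5) = -0.617
  v = (3 - (4)·-0.617 - (3)·0.476) / (10) = 0.404
  w = (5 - (-3)·-0.617 - (-1)·0.404) / (7) = 0.508

(-0.617, 0.404, 0.508)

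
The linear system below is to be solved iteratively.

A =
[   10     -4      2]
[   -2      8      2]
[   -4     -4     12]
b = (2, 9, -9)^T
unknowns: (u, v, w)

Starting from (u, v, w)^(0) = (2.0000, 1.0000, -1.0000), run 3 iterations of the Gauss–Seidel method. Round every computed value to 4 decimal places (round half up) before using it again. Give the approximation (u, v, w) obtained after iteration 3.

Iteration 1:
  u = (2 - (-4)·1.0000 - (2)·-1.0000) / (10) = 0.8000
  v = (9 - (-2)·0.8000 - (2)·-1.0000) / (8) = 1.5750
  w = (-9 - (-4)·0.8000 - (-4)·1.5750) / (12) = 0.0417
Iteration 2:
  u = (2 - (-4)·1.5750 - (2)·0.0417) / (10) = 0.8217
  v = (9 - (-2)·0.8217 - (2)·0.0417) / (8) = 1.3200
  w = (-9 - (-4)·0.8217 - (-4)·1.3200) / (12) = -0.0361
Iteration 3:
  u = (2 - (-4)·1.3200 - (2)·-0.0361) / (10) = 0.7352
  v = (9 - (-2)·0.7352 - (2)·-0.0361) / (8) = 1.3178
  w = (-9 - (-4)·0.7352 - (-4)·1.3178) / (12) = -0.0657

(0.7352, 1.3178, -0.0657)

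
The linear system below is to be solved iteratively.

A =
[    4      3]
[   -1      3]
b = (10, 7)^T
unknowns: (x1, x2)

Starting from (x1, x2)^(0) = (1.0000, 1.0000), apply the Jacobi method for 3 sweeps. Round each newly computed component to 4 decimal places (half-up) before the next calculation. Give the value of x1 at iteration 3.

0.3125

Iteration 1:
  x1 = (10 - (3)·1.0000) / (4) = 1.7500
  x2 = (7 - (-1)·1.0000) / (3) = 2.6667
Iteration 2:
  x1 = (10 - (3)·2.6667) / (4) = 0.5000
  x2 = (7 - (-1)·1.7500) / (3) = 2.9167
Iteration 3:
  x1 = (10 - (3)·2.9167) / (4) = 0.3125
  x2 = (7 - (-1)·0.5000) / (3) = 2.5000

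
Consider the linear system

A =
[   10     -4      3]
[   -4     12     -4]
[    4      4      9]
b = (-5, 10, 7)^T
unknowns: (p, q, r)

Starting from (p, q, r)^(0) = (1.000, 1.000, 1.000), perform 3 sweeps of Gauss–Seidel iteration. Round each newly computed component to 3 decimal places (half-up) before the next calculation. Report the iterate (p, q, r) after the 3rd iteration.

(-0.274, 0.900, 0.500)

Iteration 1:
  p = (-5 - (-4)·1.000 - (3)·1.000) / (10) = -0.400
  q = (10 - (-4)·-0.400 - (-4)·1.000) / (12) = 1.033
  r = (7 - (4)·-0.400 - (4)·1.033) / (9) = 0.496
Iteration 2:
  p = (-5 - (-4)·1.033 - (3)·0.496) / (10) = -0.236
  q = (10 - (-4)·-0.236 - (-4)·0.496) / (12) = 0.920
  r = (7 - (4)·-0.236 - (4)·0.920) / (9) = 0.474
Iteration 3:
  p = (-5 - (-4)·0.920 - (3)·0.474) / (10) = -0.274
  q = (10 - (-4)·-0.274 - (-4)·0.474) / (12) = 0.900
  r = (7 - (4)·-0.274 - (4)·0.900) / (9) = 0.500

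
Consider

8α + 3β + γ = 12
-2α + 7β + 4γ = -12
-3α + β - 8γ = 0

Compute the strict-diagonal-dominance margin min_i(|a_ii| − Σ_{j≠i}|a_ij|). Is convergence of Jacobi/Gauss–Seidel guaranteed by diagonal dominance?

row 1: |8| − (3+1) = 4
row 2: |7| − (2+4) = 1
row 3: |-8| − (3+1) = 4
minimum over rows = 1 → strictly diagonally dominant (convergence guaranteed)

1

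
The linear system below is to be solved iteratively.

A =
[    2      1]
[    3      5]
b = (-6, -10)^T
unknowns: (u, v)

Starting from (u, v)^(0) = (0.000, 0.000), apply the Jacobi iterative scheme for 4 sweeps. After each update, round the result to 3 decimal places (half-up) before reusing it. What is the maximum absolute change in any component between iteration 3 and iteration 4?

0.540

Iteration 1:
  u = (-6 - (1)·0.000) / (2) = -3.000
  v = (-10 - (3)·0.000) / (5) = -2.000
Iteration 2:
  u = (-6 - (1)·-2.000) / (2) = -2.000
  v = (-10 - (3)·-3.000) / (5) = -0.200
Iteration 3:
  u = (-6 - (1)·-0.200) / (2) = -2.900
  v = (-10 - (3)·-2.000) / (5) = -0.800
Iteration 4:
  u = (-6 - (1)·-0.800) / (2) = -2.600
  v = (-10 - (3)·-2.900) / (5) = -0.260
Change: (0.300, 0.540) → max |·| = 0.540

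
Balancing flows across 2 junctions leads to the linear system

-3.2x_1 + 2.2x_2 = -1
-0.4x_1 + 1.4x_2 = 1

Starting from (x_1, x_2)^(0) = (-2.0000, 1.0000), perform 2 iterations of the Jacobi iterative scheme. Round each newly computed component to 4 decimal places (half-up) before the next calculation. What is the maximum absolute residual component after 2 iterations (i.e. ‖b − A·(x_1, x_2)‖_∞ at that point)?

1.8858

Iteration 1:
  x_1 = (-1 - (2.2)·1.0000) / (-3.2) = 1.0000
  x_2 = (1 - (-0.4)·-2.0000) / (1.4) = 0.1429
Iteration 2:
  x_1 = (-1 - (2.2)·0.1429) / (-3.2) = 0.4107
  x_2 = (1 - (-0.4)·1.0000) / (1.4) = 1.0000
Residual b − A·x = (-1.8858, -0.2357); ∞-norm = 1.8858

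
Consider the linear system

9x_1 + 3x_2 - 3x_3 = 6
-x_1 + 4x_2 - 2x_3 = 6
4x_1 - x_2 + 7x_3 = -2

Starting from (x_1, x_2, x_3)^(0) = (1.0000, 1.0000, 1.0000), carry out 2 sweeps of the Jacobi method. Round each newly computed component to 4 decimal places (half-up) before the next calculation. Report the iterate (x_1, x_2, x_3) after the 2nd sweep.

Iteration 1:
  x_1 = (6 - (3)·1.0000 - (-3)·1.0000) / (9) = 0.6667
  x_2 = (6 - (-1)·1.0000 - (-2)·1.0000) / (4) = 2.2500
  x_3 = (-2 - (4)·1.0000 - (-1)·1.0000) / (7) = -0.7143
Iteration 2:
  x_1 = (6 - (3)·2.2500 - (-3)·-0.7143) / (9) = -0.3214
  x_2 = (6 - (-1)·0.6667 - (-2)·-0.7143) / (4) = 1.3095
  x_3 = (-2 - (4)·0.6667 - (-1)·2.2500) / (7) = -0.3453

(-0.3214, 1.3095, -0.3453)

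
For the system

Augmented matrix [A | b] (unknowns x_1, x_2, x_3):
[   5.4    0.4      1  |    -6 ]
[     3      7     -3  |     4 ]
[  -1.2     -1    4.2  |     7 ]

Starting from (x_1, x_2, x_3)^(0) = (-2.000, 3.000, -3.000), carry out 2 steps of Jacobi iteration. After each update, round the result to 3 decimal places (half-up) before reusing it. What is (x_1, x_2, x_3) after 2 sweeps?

Iteration 1:
  x_1 = (-6 - (0.4)·3.000 - (1)·-3.000) / (5.4) = -0.778
  x_2 = (4 - (3)·-2.000 - (-3)·-3.000) / (7) = 0.143
  x_3 = (7 - (-1.2)·-2.000 - (-1)·3.000) / (4.2) = 1.810
Iteration 2:
  x_1 = (-6 - (0.4)·0.143 - (1)·1.810) / (5.4) = -1.457
  x_2 = (4 - (3)·-0.778 - (-3)·1.810) / (7) = 1.681
  x_3 = (7 - (-1.2)·-0.778 - (-1)·0.143) / (4.2) = 1.478

(-1.457, 1.681, 1.478)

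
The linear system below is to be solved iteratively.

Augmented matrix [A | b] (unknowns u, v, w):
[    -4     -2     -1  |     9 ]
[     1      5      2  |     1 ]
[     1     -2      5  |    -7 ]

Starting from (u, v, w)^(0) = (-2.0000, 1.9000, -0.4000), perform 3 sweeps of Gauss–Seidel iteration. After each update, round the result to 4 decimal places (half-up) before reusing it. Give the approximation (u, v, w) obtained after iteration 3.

Iteration 1:
  u = (9 - (-2)·1.9000 - (-1)·-0.4000) / (-4) = -3.1000
  v = (1 - (1)·-3.1000 - (2)·-0.4000) / (5) = 0.9800
  w = (-7 - (1)·-3.1000 - (-2)·0.9800) / (5) = -0.3880
Iteration 2:
  u = (9 - (-2)·0.9800 - (-1)·-0.3880) / (-4) = -2.6430
  v = (1 - (1)·-2.6430 - (2)·-0.3880) / (5) = 0.8838
  w = (-7 - (1)·-2.6430 - (-2)·0.8838) / (5) = -0.5179
Iteration 3:
  u = (9 - (-2)·0.8838 - (-1)·-0.5179) / (-4) = -2.5624
  v = (1 - (1)·-2.5624 - (2)·-0.5179) / (5) = 0.9196
  w = (-7 - (1)·-2.5624 - (-2)·0.9196) / (5) = -0.5197

(-2.5624, 0.9196, -0.5197)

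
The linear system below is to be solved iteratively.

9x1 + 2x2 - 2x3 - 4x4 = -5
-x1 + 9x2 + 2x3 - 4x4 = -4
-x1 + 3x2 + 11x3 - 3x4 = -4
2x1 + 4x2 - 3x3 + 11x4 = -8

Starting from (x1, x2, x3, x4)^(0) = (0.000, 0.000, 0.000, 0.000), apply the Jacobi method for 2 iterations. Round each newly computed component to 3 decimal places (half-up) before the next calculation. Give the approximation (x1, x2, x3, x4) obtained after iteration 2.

(-0.861, -0.748, -0.491, -0.564)

Iteration 1:
  x1 = (-5 - (2)·0.000 - (-2)·0.000 - (-4)·0.000) / (9) = -0.556
  x2 = (-4 - (-1)·0.000 - (2)·0.000 - (-4)·0.000) / (9) = -0.444
  x3 = (-4 - (-1)·0.000 - (3)·0.000 - (-3)·0.000) / (11) = -0.364
  x4 = (-8 - (2)·0.000 - (4)·0.000 - (-3)·0.000) / (11) = -0.727
Iteration 2:
  x1 = (-5 - (2)·-0.444 - (-2)·-0.364 - (-4)·-0.727) / (9) = -0.861
  x2 = (-4 - (-1)·-0.556 - (2)·-0.364 - (-4)·-0.727) / (9) = -0.748
  x3 = (-4 - (-1)·-0.556 - (3)·-0.444 - (-3)·-0.727) / (11) = -0.491
  x4 = (-8 - (2)·-0.556 - (4)·-0.444 - (-3)·-0.364) / (11) = -0.564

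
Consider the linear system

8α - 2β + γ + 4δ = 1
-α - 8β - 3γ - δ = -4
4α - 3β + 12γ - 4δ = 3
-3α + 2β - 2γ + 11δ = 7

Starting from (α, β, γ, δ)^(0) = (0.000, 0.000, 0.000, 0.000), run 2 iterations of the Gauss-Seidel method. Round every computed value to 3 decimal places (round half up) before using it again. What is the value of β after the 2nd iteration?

0.311

Iteration 1:
  α = (1 - (-2)·0.000 - (1)·0.000 - (4)·0.000) / (8) = 0.125
  β = (-4 - (-1)·0.125 - (-3)·0.000 - (-1)·0.000) / (-8) = 0.484
  γ = (3 - (4)·0.125 - (-3)·0.484 - (-4)·0.000) / (12) = 0.329
  δ = (7 - (-3)·0.125 - (2)·0.484 - (-2)·0.329) / (11) = 0.642
Iteration 2:
  α = (1 - (-2)·0.484 - (1)·0.329 - (4)·0.642) / (8) = -0.116
  β = (-4 - (-1)·-0.116 - (-3)·0.329 - (-1)·0.642) / (-8) = 0.311
  γ = (3 - (4)·-0.116 - (-3)·0.311 - (-4)·0.642) / (12) = 0.580
  δ = (7 - (-3)·-0.116 - (2)·0.311 - (-2)·0.580) / (11) = 0.654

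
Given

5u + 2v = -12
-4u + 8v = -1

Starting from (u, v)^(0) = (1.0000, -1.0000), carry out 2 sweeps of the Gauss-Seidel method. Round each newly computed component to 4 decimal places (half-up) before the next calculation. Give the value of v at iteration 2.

-1.1000

Iteration 1:
  u = (-12 - (2)·-1.0000) / (5) = -2.0000
  v = (-1 - (-4)·-2.0000) / (8) = -1.1250
Iteration 2:
  u = (-12 - (2)·-1.1250) / (5) = -1.9500
  v = (-1 - (-4)·-1.9500) / (8) = -1.1000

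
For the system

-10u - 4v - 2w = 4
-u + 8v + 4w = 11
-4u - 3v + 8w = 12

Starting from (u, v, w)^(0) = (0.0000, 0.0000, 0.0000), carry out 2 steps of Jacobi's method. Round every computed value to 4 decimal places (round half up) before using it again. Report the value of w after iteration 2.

1.8156

Iteration 1:
  u = (4 - (-4)·0.0000 - (-2)·0.0000) / (-10) = -0.4000
  v = (11 - (-1)·0.0000 - (4)·0.0000) / (8) = 1.3750
  w = (12 - (-4)·0.0000 - (-3)·0.0000) / (8) = 1.5000
Iteration 2:
  u = (4 - (-4)·1.3750 - (-2)·1.5000) / (-10) = -1.2500
  v = (11 - (-1)·-0.4000 - (4)·1.5000) / (8) = 0.5750
  w = (12 - (-4)·-0.4000 - (-3)·1.3750) / (8) = 1.8156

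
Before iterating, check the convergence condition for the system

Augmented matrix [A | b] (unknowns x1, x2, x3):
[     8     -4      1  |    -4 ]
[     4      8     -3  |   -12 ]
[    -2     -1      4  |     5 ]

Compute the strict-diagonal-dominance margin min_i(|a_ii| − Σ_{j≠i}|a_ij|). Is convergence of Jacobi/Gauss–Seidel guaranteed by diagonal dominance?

1

row 1: |8| − (4+1) = 3
row 2: |8| − (4+3) = 1
row 3: |4| − (2+1) = 1
minimum over rows = 1 → strictly diagonally dominant (convergence guaranteed)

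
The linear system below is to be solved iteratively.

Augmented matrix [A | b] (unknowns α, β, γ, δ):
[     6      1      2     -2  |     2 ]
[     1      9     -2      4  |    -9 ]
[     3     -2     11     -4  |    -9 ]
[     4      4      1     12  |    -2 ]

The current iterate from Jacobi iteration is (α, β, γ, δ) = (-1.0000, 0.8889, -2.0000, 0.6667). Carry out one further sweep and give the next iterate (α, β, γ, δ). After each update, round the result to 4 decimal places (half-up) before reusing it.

(1.0741, -1.6296, -0.1414, 0.0370)

One sweep:
  α = (2 - (1)·0.8889 - (2)·-2.0000 - (-2)·0.6667) / (6) = 1.0741
  β = (-9 - (1)·-1.0000 - (-2)·-2.0000 - (4)·0.6667) / (9) = -1.6296
  γ = (-9 - (3)·-1.0000 - (-2)·0.8889 - (-4)·0.6667) / (11) = -0.1414
  δ = (-2 - (4)·-1.0000 - (4)·0.8889 - (1)·-2.0000) / (12) = 0.0370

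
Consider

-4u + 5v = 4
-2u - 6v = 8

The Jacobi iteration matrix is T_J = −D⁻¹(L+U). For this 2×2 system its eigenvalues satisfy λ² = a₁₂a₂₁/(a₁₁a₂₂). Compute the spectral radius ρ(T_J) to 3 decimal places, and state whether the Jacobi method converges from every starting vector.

a₁₂a₂₁/(a₁₁a₂₂) = (5)·(-2) / ((-4)·(-6)) = -0.416667
ρ = √|-0.416667| = √0.416667 = 0.645
ρ < 1, so Jacobi converges

0.645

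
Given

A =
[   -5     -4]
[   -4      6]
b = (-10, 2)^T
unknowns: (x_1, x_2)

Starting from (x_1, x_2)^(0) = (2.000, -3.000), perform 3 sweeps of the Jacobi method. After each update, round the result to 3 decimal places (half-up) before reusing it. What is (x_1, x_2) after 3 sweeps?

(-0.614, 0.777)

Iteration 1:
  x_1 = (-10 - (-4)·-3.000) / (-5) = 4.400
  x_2 = (2 - (-4)·2.000) / (6) = 1.667
Iteration 2:
  x_1 = (-10 - (-4)·1.667) / (-5) = 0.666
  x_2 = (2 - (-4)·4.400) / (6) = 3.267
Iteration 3:
  x_1 = (-10 - (-4)·3.267) / (-5) = -0.614
  x_2 = (2 - (-4)·0.666) / (6) = 0.777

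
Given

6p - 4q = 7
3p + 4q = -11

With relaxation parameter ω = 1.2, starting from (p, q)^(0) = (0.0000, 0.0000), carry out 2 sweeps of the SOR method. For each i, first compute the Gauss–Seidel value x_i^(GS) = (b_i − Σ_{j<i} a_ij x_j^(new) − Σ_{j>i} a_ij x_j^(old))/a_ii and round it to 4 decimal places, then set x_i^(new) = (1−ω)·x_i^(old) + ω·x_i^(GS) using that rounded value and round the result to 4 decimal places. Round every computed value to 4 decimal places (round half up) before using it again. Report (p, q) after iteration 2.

(-2.5280, -0.1128)

Iteration 1:
  p: GS value = (7 - (-4)·0.0000) / (6) = 1.1667;  p ← (1−ω)·0.0000 + ω·1.1667 = 1.4000
  q: GS value = (-11 - (3)·1.4000) / (4) = -3.8000;  q ← (1−ω)·0.0000 + ω·-3.8000 = -4.5600
Iteration 2:
  p: GS value = (7 - (-4)·-4.5600) / (6) = -1.8733;  p ← (1−ω)·1.4000 + ω·-1.8733 = -2.5280
  q: GS value = (-11 - (3)·-2.5280) / (4) = -0.8540;  q ← (1−ω)·-4.5600 + ω·-0.8540 = -0.1128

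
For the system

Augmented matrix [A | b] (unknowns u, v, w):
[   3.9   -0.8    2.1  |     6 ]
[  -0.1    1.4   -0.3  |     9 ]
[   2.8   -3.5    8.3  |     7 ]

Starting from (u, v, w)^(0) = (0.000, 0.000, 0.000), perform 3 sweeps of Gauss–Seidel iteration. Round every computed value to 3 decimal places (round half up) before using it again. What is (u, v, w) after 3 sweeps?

(1.148, 7.252, 3.514)

Iteration 1:
  u = (6 - (-0.8)·0.000 - (2.1)·0.000) / (3.9) = 1.538
  v = (9 - (-0.1)·1.538 - (-0.3)·0.000) / (1.4) = 6.538
  w = (7 - (2.8)·1.538 - (-3.5)·6.538) / (8.3) = 3.082
Iteration 2:
  u = (6 - (-0.8)·6.538 - (2.1)·3.082) / (3.9) = 1.220
  v = (9 - (-0.1)·1.220 - (-0.3)·3.082) / (1.4) = 7.176
  w = (7 - (2.8)·1.220 - (-3.5)·7.176) / (8.3) = 3.458
Iteration 3:
  u = (6 - (-0.8)·7.176 - (2.1)·3.458) / (3.9) = 1.148
  v = (9 - (-0.1)·1.148 - (-0.3)·3.458) / (1.4) = 7.252
  w = (7 - (2.8)·1.148 - (-3.5)·7.252) / (8.3) = 3.514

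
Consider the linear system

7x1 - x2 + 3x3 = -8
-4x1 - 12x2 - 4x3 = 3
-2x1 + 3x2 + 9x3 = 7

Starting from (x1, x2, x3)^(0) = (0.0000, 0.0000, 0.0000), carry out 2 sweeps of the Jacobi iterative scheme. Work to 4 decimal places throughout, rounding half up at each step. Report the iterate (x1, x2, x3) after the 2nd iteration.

(-1.5119, -0.1283, 0.6071)

Iteration 1:
  x1 = (-8 - (-1)·0.0000 - (3)·0.0000) / (7) = -1.1429
  x2 = (3 - (-4)·0.0000 - (-4)·0.0000) / (-12) = -0.2500
  x3 = (7 - (-2)·0.0000 - (3)·0.0000) / (9) = 0.7778
Iteration 2:
  x1 = (-8 - (-1)·-0.2500 - (3)·0.7778) / (7) = -1.5119
  x2 = (3 - (-4)·-1.1429 - (-4)·0.7778) / (-12) = -0.1283
  x3 = (7 - (-2)·-1.1429 - (3)·-0.2500) / (9) = 0.6071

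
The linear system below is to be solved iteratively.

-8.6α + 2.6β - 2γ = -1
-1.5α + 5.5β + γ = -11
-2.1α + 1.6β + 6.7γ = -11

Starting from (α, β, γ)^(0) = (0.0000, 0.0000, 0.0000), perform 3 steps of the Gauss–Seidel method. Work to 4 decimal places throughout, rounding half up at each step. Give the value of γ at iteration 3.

-1.2562

Iteration 1:
  α = (-1 - (2.6)·0.0000 - (-2)·0.0000) / (-8.6) = 0.1163
  β = (-11 - (-1.5)·0.1163 - (1)·0.0000) / (5.5) = -1.9683
  γ = (-11 - (-2.1)·0.1163 - (1.6)·-1.9683) / (6.7) = -1.1353
Iteration 2:
  α = (-1 - (2.6)·-1.9683 - (-2)·-1.1353) / (-8.6) = -0.2148
  β = (-11 - (-1.5)·-0.2148 - (1)·-1.1353) / (5.5) = -1.8522
  γ = (-11 - (-2.1)·-0.2148 - (1.6)·-1.8522) / (6.7) = -1.2668
Iteration 3:
  α = (-1 - (2.6)·-1.8522 - (-2)·-1.2668) / (-8.6) = -0.1491
  β = (-11 - (-1.5)·-0.1491 - (1)·-1.2668) / (5.5) = -1.8103
  γ = (-11 - (-2.1)·-0.1491 - (1.6)·-1.8103) / (6.7) = -1.2562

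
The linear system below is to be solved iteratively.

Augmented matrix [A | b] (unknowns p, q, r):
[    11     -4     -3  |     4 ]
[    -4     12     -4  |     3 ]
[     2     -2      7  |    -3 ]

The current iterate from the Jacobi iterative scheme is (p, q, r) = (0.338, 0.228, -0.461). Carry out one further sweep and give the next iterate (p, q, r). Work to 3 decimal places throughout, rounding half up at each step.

(0.321, 0.209, -0.460)

One sweep:
  p = (4 - (-4)·0.228 - (-3)·-0.461) / (11) = 0.321
  q = (3 - (-4)·0.338 - (-4)·-0.461) / (12) = 0.209
  r = (-3 - (2)·0.338 - (-2)·0.228) / (7) = -0.460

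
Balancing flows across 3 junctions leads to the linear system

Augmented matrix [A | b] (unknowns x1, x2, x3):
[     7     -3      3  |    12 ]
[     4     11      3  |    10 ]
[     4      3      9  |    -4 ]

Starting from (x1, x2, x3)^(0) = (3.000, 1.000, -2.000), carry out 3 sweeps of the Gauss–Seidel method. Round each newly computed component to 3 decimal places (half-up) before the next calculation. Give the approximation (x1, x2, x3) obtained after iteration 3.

(2.674, 0.424, -1.774)

Iteration 1:
  x1 = (12 - (-3)·1.000 - (3)·-2.000) / (7) = 3.000
  x2 = (10 - (4)·3.000 - (3)·-2.000) / (11) = 0.364
  x3 = (-4 - (4)·3.000 - (3)·0.364) / (9) = -1.899
Iteration 2:
  x1 = (12 - (-3)·0.364 - (3)·-1.899) / (7) = 2.684
  x2 = (10 - (4)·2.684 - (3)·-1.899) / (11) = 0.451
  x3 = (-4 - (4)·2.684 - (3)·0.451) / (9) = -1.788
Iteration 3:
  x1 = (12 - (-3)·0.451 - (3)·-1.788) / (7) = 2.674
  x2 = (10 - (4)·2.674 - (3)·-1.788) / (11) = 0.424
  x3 = (-4 - (4)·2.674 - (3)·0.424) / (9) = -1.774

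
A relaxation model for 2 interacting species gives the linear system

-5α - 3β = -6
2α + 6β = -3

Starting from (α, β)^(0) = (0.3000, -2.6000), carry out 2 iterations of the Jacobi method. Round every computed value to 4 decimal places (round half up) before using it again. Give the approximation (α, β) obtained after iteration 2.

(1.5600, -1.4200)

Iteration 1:
  α = (-6 - (-3)·-2.6000) / (-5) = 2.7600
  β = (-3 - (2)·0.3000) / (6) = -0.6000
Iteration 2:
  α = (-6 - (-3)·-0.6000) / (-5) = 1.5600
  β = (-3 - (2)·2.7600) / (6) = -1.4200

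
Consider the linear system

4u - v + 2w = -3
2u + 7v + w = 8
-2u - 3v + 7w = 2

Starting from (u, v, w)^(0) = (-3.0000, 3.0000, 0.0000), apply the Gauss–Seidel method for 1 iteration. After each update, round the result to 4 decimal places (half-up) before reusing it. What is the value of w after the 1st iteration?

0.7755

Iteration 1:
  u = (-3 - (-1)·3.0000 - (2)·0.0000) / (4) = 0.0000
  v = (8 - (2)·0.0000 - (1)·0.0000) / (7) = 1.1429
  w = (2 - (-2)·0.0000 - (-3)·1.1429) / (7) = 0.7755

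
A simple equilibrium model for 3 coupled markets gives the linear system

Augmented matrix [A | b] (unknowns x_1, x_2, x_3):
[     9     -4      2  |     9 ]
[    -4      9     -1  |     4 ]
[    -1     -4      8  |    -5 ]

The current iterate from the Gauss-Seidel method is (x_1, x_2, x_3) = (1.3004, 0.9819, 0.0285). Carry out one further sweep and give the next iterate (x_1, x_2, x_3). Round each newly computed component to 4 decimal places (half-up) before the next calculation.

(1.4301, 1.0832, 0.0954)

One sweep:
  x_1 = (9 - (-4)·0.9819 - (2)·0.0285) / (9) = 1.4301
  x_2 = (4 - (-4)·1.4301 - (-1)·0.0285) / (9) = 1.0832
  x_3 = (-5 - (-1)·1.4301 - (-4)·1.0832) / (8) = 0.0954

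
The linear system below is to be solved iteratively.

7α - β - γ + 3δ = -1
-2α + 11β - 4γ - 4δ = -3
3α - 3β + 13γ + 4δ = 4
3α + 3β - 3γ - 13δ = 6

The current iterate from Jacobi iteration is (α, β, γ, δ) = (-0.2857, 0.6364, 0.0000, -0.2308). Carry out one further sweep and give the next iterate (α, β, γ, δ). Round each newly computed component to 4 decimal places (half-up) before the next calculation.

(0.0470, -0.4086, 0.5915, -0.3806)

One sweep:
  α = (-1 - (-1)·0.6364 - (-1)·0.0000 - (3)·-0.2308) / (7) = 0.0470
  β = (-3 - (-2)·-0.2857 - (-4)·0.0000 - (-4)·-0.2308) / (11) = -0.4086
  γ = (4 - (3)·-0.2857 - (-3)·0.6364 - (4)·-0.2308) / (13) = 0.5915
  δ = (6 - (3)·-0.2857 - (3)·0.6364 - (-3)·0.0000) / (-13) = -0.3806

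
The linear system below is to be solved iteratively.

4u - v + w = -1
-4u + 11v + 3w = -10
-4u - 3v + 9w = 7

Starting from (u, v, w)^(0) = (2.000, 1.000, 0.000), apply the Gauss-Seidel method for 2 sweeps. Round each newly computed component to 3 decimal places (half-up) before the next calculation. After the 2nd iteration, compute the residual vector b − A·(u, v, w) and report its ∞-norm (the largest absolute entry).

1.136

Iteration 1:
  u = (-1 - (-1)·1.000 - (1)·0.000) / (4) = 0.000
  v = (-10 - (-4)·0.000 - (3)·0.000) / (11) = -0.909
  w = (7 - (-4)·0.000 - (-3)·-0.909) / (9) = 0.475
Iteration 2:
  u = (-1 - (-1)·-0.909 - (1)·0.475) / (4) = -0.596
  v = (-10 - (-4)·-0.596 - (3)·0.475) / (11) = -1.255
  w = (7 - (-4)·-0.596 - (-3)·-1.255) / (9) = 0.095
Residual b − A·x = (0.034, 1.136, -0.004); ∞-norm = 1.136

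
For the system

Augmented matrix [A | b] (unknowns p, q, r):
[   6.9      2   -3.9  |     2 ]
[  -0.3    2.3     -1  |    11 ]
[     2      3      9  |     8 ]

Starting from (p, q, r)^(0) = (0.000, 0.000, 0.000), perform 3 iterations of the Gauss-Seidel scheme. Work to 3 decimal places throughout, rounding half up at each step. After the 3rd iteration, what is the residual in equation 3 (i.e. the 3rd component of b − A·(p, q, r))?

-0.002

Iteration 1:
  p = (2 - (2)·0.000 - (-3.9)·0.000) / (6.9) = 0.290
  q = (11 - (-0.3)·0.290 - (-1)·0.000) / (2.3) = 4.820
  r = (8 - (2)·0.290 - (3)·4.820) / (9) = -0.782
Iteration 2:
  p = (2 - (2)·4.820 - (-3.9)·-0.782) / (6.9) = -1.549
  q = (11 - (-0.3)·-1.549 - (-1)·-0.782) / (2.3) = 4.241
  r = (8 - (2)·-1.549 - (3)·4.241) / (9) = -0.181
Iteration 3:
  p = (2 - (2)·4.241 - (-3.9)·-0.181) / (6.9) = -1.042
  q = (11 - (-0.3)·-1.042 - (-1)·-0.181) / (2.3) = 4.568
  r = (8 - (2)·-1.042 - (3)·4.568) / (9) = -0.402
Residual b − A·x = (-1.514, -0.221, -0.002)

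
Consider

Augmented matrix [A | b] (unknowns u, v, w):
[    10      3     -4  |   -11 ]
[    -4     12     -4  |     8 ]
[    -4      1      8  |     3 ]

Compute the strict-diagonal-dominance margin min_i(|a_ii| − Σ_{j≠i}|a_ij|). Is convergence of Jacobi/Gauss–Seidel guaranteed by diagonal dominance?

3

row 1: |10| − (3+4) = 3
row 2: |12| − (4+4) = 4
row 3: |8| − (4+1) = 3
minimum over rows = 3 → strictly diagonally dominant (convergence guaranteed)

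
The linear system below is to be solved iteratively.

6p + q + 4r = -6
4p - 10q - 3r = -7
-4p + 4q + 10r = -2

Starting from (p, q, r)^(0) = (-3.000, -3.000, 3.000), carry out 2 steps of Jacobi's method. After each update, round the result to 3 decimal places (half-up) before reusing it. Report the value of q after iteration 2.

Iteration 1:
  p = (-6 - (1)·-3.000 - (4)·3.000) / (6) = -2.500
  q = (-7 - (4)·-3.000 - (-3)·3.000) / (-10) = -1.400
  r = (-2 - (-4)·-3.000 - (4)·-3.000) / (10) = -0.200
Iteration 2:
  p = (-6 - (1)·-1.400 - (4)·-0.200) / (6) = -0.633
  q = (-7 - (4)·-2.500 - (-3)·-0.200) / (-10) = -0.240
  r = (-2 - (-4)·-2.500 - (4)·-1.400) / (10) = -0.640

-0.240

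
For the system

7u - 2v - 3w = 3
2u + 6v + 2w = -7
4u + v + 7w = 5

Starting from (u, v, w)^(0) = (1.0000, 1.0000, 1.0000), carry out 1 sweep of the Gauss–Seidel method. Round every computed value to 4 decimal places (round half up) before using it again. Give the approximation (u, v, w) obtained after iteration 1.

Iteration 1:
  u = (3 - (-2)·1.0000 - (-3)·1.0000) / (7) = 1.1429
  v = (-7 - (2)·1.1429 - (2)·1.0000) / (6) = -1.8810
  w = (5 - (4)·1.1429 - (1)·-1.8810) / (7) = 0.3299

(1.1429, -1.8810, 0.3299)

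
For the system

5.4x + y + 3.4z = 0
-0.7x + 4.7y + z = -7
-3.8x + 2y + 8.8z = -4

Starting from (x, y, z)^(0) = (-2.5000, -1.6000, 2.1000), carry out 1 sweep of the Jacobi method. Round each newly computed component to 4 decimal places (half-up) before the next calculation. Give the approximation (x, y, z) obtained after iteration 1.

Iteration 1:
  x = (0 - (1)·-1.6000 - (3.4)·2.1000) / (5.4) = -1.0259
  y = (-7 - (-0.7)·-2.5000 - (1)·2.1000) / (4.7) = -2.3085
  z = (-4 - (-3.8)·-2.5000 - (2)·-1.6000) / (8.8) = -1.1705

(-1.0259, -2.3085, -1.1705)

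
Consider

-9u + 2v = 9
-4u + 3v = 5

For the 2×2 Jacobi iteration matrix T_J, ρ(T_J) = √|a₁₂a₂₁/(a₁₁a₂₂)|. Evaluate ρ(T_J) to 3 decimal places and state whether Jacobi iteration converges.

a₁₂a₂₁/(a₁₁a₂₂) = (2)·(-4) / ((-9)·(3)) = 0.296296
ρ = √|0.296296| = √0.296296 = 0.544
ρ < 1, so Jacobi converges

0.544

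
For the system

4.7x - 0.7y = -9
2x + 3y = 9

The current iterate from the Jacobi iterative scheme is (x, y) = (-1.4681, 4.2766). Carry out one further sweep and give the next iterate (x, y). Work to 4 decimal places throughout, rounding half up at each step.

(-1.2780, 3.9787)

One sweep:
  x = (-9 - (-0.7)·4.2766) / (4.7) = -1.2780
  y = (9 - (2)·-1.4681) / (3) = 3.9787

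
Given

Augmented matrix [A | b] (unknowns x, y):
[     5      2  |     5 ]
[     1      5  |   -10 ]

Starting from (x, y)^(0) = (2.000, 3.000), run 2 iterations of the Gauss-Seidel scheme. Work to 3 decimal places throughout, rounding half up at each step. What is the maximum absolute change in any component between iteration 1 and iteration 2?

1.984

Iteration 1:
  x = (5 - (2)·3.000) / (5) = -0.200
  y = (-10 - (1)·-0.200) / (5) = -1.960
Iteration 2:
  x = (5 - (2)·-1.960) / (5) = 1.784
  y = (-10 - (1)·1.784) / (5) = -2.357
Change: (1.984, -0.397) → max |·| = 1.984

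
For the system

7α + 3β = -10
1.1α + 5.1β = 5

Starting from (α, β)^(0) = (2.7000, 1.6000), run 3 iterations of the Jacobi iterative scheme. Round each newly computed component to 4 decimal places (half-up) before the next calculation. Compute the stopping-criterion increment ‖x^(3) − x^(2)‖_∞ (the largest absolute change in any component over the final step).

Iteration 1:
  α = (-10 - (3)·1.6000) / (7) = -2.1143
  β = (5 - (1.1)·2.7000) / (5.1) = 0.3980
Iteration 2:
  α = (-10 - (3)·0.3980) / (7) = -1.5991
  β = (5 - (1.1)·-2.1143) / (5.1) = 1.4364
Iteration 3:
  α = (-10 - (3)·1.4364) / (7) = -2.0442
  β = (5 - (1.1)·-1.5991) / (5.1) = 1.3253
Change: (-0.4451, -0.1111) → max |·| = 0.4451

0.4451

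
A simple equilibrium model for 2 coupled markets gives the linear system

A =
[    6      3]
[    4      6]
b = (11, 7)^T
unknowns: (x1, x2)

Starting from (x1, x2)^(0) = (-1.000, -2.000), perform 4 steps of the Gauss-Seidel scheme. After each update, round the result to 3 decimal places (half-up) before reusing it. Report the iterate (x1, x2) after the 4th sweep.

(1.910, -0.107)

Iteration 1:
  x1 = (11 - (3)·-2.000) / (6) = 2.833
  x2 = (7 - (4)·2.833) / (6) = -0.722
Iteration 2:
  x1 = (11 - (3)·-0.722) / (6) = 2.194
  x2 = (7 - (4)·2.194) / (6) = -0.296
Iteration 3:
  x1 = (11 - (3)·-0.296) / (6) = 1.981
  x2 = (7 - (4)·1.981) / (6) = -0.154
Iteration 4:
  x1 = (11 - (3)·-0.154) / (6) = 1.910
  x2 = (7 - (4)·1.910) / (6) = -0.107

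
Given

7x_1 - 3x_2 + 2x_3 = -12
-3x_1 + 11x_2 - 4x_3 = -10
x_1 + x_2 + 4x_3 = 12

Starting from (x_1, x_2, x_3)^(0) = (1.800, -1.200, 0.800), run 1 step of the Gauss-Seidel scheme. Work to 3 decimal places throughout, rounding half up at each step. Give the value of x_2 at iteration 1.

-1.288

Iteration 1:
  x_1 = (-12 - (-3)·-1.200 - (2)·0.800) / (7) = -2.457
  x_2 = (-10 - (-3)·-2.457 - (-4)·0.800) / (11) = -1.288
  x_3 = (12 - (1)·-2.457 - (1)·-1.288) / (4) = 3.936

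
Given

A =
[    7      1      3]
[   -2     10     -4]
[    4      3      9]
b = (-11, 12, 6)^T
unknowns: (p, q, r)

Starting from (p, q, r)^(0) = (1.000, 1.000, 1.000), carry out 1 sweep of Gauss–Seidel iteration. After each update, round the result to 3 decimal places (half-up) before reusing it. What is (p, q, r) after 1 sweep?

(-2.143, 1.171, 1.229)

Iteration 1:
  p = (-11 - (1)·1.000 - (3)·1.000) / (7) = -2.143
  q = (12 - (-2)·-2.143 - (-4)·1.000) / (10) = 1.171
  r = (6 - (4)·-2.143 - (3)·1.171) / (9) = 1.229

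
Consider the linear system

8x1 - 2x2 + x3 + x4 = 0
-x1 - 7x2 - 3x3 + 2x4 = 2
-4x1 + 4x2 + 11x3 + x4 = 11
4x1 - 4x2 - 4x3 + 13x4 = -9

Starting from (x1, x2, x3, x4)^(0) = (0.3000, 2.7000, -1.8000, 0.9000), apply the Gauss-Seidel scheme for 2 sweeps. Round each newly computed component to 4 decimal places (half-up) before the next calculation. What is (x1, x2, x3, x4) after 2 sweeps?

Iteration 1:
  x1 = (0 - (-2)·2.7000 - (1)·-1.8000 - (1)·0.9000) / (8) = 0.7875
  x2 = (2 - (-1)·0.7875 - (-3)·-1.8000 - (2)·0.9000) / (-7) = 0.6304
  x3 = (11 - (-4)·0.7875 - (4)·0.6304 - (1)·0.9000) / (11) = 0.9753
  x4 = (-9 - (4)·0.7875 - (-4)·0.6304 - (-4)·0.9753) / (13) = -0.4406
Iteration 2:
  x1 = (0 - (-2)·0.6304 - (1)·0.9753 - (1)·-0.4406) / (8) = 0.0908
  x2 = (2 - (-1)·0.0908 - (-3)·0.9753 - (2)·-0.4406) / (-7) = -0.8426
  x3 = (11 - (-4)·0.0908 - (4)·-0.8426 - (1)·-0.4406) / (11) = 1.3795
  x4 = (-9 - (4)·0.0908 - (-4)·-0.8426 - (-4)·1.3795) / (13) = -0.5550

(0.0908, -0.8426, 1.3795, -0.5550)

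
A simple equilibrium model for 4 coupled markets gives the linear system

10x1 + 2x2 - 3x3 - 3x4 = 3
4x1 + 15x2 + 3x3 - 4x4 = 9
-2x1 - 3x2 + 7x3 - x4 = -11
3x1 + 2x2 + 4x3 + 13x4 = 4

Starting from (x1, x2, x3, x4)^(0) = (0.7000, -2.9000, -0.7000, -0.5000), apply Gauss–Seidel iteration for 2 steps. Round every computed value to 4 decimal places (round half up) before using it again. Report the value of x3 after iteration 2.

-1.0760

Iteration 1:
  x1 = (3 - (2)·-2.9000 - (-3)·-0.7000 - (-3)·-0.5000) / (10) = 0.5200
  x2 = (9 - (4)·0.5200 - (3)·-0.7000 - (-4)·-0.5000) / (15) = 0.4680
  x3 = (-11 - (-2)·0.5200 - (-3)·0.4680 - (-1)·-0.5000) / (7) = -1.2937
  x4 = (4 - (3)·0.5200 - (2)·0.4680 - (4)·-1.2937) / (13) = 0.5138
Iteration 2:
  x1 = (3 - (2)·0.4680 - (-3)·-1.2937 - (-3)·0.5138) / (10) = -0.0276
  x2 = (9 - (4)·-0.0276 - (3)·-1.2937 - (-4)·0.5138) / (15) = 1.0031
  x3 = (-11 - (-2)·-0.0276 - (-3)·1.0031 - (-1)·0.5138) / (7) = -1.0760
  x4 = (4 - (3)·-0.0276 - (2)·1.0031 - (4)·-1.0760) / (13) = 0.4908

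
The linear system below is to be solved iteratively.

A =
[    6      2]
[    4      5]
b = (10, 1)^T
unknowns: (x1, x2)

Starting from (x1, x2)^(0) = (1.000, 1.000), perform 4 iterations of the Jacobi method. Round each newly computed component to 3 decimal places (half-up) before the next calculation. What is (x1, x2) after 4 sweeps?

(2.098, -1.364)

Iteration 1:
  x1 = (10 - (2)·1.000) / (6) = 1.333
  x2 = (1 - (4)·1.000) / (5) = -0.600
Iteration 2:
  x1 = (10 - (2)·-0.600) / (6) = 1.867
  x2 = (1 - (4)·1.333) / (5) = -0.866
Iteration 3:
  x1 = (10 - (2)·-0.866) / (6) = 1.955
  x2 = (1 - (4)·1.867) / (5) = -1.294
Iteration 4:
  x1 = (10 - (2)·-1.294) / (6) = 2.098
  x2 = (1 - (4)·1.955) / (5) = -1.364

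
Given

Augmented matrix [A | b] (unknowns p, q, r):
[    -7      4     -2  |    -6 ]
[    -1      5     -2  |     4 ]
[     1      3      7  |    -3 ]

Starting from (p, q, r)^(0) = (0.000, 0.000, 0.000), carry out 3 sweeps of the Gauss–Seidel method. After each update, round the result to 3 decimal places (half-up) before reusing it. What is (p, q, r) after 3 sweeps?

Iteration 1:
  p = (-6 - (4)·0.000 - (-2)·0.000) / (-7) = 0.857
  q = (4 - (-1)·0.857 - (-2)·0.000) / (5) = 0.971
  r = (-3 - (1)·0.857 - (3)·0.971) / (7) = -0.967
Iteration 2:
  p = (-6 - (4)·0.971 - (-2)·-0.967) / (-7) = 1.688
  q = (4 - (-1)·1.688 - (-2)·-0.967) / (5) = 0.751
  r = (-3 - (1)·1.688 - (3)·0.751) / (7) = -0.992
Iteration 3:
  p = (-6 - (4)·0.751 - (-2)·-0.992) / (-7) = 1.570
  q = (4 - (-1)·1.570 - (-2)·-0.992) / (5) = 0.717
  r = (-3 - (1)·1.570 - (3)·0.717) / (7) = -0.960

(1.570, 0.717, -0.960)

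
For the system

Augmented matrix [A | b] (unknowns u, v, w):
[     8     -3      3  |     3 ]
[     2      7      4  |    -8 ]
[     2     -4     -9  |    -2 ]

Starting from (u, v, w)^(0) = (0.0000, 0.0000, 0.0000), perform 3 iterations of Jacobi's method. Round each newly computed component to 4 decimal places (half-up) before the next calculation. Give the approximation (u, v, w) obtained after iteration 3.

Iteration 1:
  u = (3 - (-3)·0.0000 - (3)·0.0000) / (8) = 0.3750
  v = (-8 - (2)·0.0000 - (4)·0.0000) / (7) = -1.1429
  w = (-2 - (2)·0.0000 - (-4)·0.0000) / (-9) = 0.2222
Iteration 2:
  u = (3 - (-3)·-1.1429 - (3)·0.2222) / (8) = -0.1369
  v = (-8 - (2)·0.3750 - (4)·0.2222) / (7) = -1.3770
  w = (-2 - (2)·0.3750 - (-4)·-1.1429) / (-9) = 0.8135
Iteration 3:
  u = (3 - (-3)·-1.3770 - (3)·0.8135) / (8) = -0.4464
  v = (-8 - (2)·-0.1369 - (4)·0.8135) / (7) = -1.5686
  w = (-2 - (2)·-0.1369 - (-4)·-1.3770) / (-9) = 0.8038

(-0.4464, -1.5686, 0.8038)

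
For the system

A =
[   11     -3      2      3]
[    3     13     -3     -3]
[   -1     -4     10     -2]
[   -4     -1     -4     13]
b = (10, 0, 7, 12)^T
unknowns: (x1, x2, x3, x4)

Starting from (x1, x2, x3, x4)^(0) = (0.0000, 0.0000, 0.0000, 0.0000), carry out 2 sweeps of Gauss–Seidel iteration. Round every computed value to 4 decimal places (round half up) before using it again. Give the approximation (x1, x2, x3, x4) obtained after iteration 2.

Iteration 1:
  x1 = (10 - (-3)·0.0000 - (2)·0.0000 - (3)·0.0000) / (11) = 0.9091
  x2 = (0 - (3)·0.9091 - (-3)·0.0000 - (-3)·0.0000) / (13) = -0.2098
  x3 = (7 - (-1)·0.9091 - (-4)·-0.2098 - (-2)·0.0000) / (10) = 0.7070
  x4 = (12 - (-4)·0.9091 - (-1)·-0.2098 - (-4)·0.7070) / (13) = 1.4042
Iteration 2:
  x1 = (10 - (-3)·-0.2098 - (2)·0.7070 - (3)·1.4042) / (11) = 0.3404
  x2 = (0 - (3)·0.3404 - (-3)·0.7070 - (-3)·1.4042) / (13) = 0.4086
  x3 = (7 - (-1)·0.3404 - (-4)·0.4086 - (-2)·1.4042) / (10) = 1.1783
  x4 = (12 - (-4)·0.3404 - (-1)·0.4086 - (-4)·1.1783) / (13) = 1.4218

(0.3404, 0.4086, 1.1783, 1.4218)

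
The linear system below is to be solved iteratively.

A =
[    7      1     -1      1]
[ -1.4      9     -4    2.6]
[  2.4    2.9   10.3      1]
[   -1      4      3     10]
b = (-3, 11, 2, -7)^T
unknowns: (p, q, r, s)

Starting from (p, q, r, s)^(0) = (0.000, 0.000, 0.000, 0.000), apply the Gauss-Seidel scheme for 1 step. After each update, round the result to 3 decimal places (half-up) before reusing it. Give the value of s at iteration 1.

Iteration 1:
  p = (-3 - (1)·0.000 - (-1)·0.000 - (1)·0.000) / (7) = -0.429
  q = (11 - (-1.4)·-0.429 - (-4)·0.000 - (2.6)·0.000) / (9) = 1.155
  r = (2 - (2.4)·-0.429 - (2.9)·1.155 - (1)·0.000) / (10.3) = -0.031
  s = (-7 - (-1)·-0.429 - (4)·1.155 - (3)·-0.031) / (10) = -1.196

-1.196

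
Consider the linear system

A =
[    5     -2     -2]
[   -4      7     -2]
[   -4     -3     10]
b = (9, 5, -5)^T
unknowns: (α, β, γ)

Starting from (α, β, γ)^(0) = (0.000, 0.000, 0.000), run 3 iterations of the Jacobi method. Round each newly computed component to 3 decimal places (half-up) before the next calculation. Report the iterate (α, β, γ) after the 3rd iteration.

(2.614, 1.916, 0.734)

Iteration 1:
  α = (9 - (-2)·0.000 - (-2)·0.000) / (5) = 1.800
  β = (5 - (-4)·0.000 - (-2)·0.000) / (7) = 0.714
  γ = (-5 - (-4)·0.000 - (-3)·0.000) / (10) = -0.500
Iteration 2:
  α = (9 - (-2)·0.714 - (-2)·-0.500) / (5) = 1.886
  β = (5 - (-4)·1.800 - (-2)·-0.500) / (7) = 1.600
  γ = (-5 - (-4)·1.800 - (-3)·0.714) / (10) = 0.434
Iteration 3:
  α = (9 - (-2)·1.600 - (-2)·0.434) / (5) = 2.614
  β = (5 - (-4)·1.886 - (-2)·0.434) / (7) = 1.916
  γ = (-5 - (-4)·1.886 - (-3)·1.600) / (10) = 0.734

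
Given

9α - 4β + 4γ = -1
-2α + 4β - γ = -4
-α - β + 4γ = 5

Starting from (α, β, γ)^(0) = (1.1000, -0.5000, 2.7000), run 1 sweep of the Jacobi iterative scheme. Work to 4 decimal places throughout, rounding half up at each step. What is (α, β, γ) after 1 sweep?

(-1.5333, 0.2250, 1.4000)

Iteration 1:
  α = (-1 - (-4)·-0.5000 - (4)·2.7000) / (9) = -1.5333
  β = (-4 - (-2)·1.1000 - (-1)·2.7000) / (4) = 0.2250
  γ = (5 - (-1)·1.1000 - (-1)·-0.5000) / (4) = 1.4000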